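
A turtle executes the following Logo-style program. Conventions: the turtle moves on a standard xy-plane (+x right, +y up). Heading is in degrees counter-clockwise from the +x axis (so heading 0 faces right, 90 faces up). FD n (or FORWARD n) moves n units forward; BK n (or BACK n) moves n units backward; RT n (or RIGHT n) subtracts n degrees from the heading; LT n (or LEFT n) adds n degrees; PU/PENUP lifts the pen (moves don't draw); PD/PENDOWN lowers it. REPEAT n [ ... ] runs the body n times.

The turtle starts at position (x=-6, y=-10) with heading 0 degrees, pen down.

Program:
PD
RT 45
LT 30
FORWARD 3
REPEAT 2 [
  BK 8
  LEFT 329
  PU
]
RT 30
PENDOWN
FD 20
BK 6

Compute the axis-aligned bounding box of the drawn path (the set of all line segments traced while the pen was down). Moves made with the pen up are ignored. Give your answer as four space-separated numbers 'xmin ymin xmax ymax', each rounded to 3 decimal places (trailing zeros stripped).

Executing turtle program step by step:
Start: pos=(-6,-10), heading=0, pen down
PD: pen down
RT 45: heading 0 -> 315
LT 30: heading 315 -> 345
FD 3: (-6,-10) -> (-3.102,-10.776) [heading=345, draw]
REPEAT 2 [
  -- iteration 1/2 --
  BK 8: (-3.102,-10.776) -> (-10.83,-8.706) [heading=345, draw]
  LT 329: heading 345 -> 314
  PU: pen up
  -- iteration 2/2 --
  BK 8: (-10.83,-8.706) -> (-16.387,-2.951) [heading=314, move]
  LT 329: heading 314 -> 283
  PU: pen up
]
RT 30: heading 283 -> 253
PD: pen down
FD 20: (-16.387,-2.951) -> (-22.234,-22.077) [heading=253, draw]
BK 6: (-22.234,-22.077) -> (-20.48,-16.339) [heading=253, draw]
Final: pos=(-20.48,-16.339), heading=253, 4 segment(s) drawn

Segment endpoints: x in {-22.234, -20.48, -16.387, -10.83, -6, -3.102}, y in {-22.077, -16.339, -10.776, -10, -8.706, -2.951}
xmin=-22.234, ymin=-22.077, xmax=-3.102, ymax=-2.951

Answer: -22.234 -22.077 -3.102 -2.951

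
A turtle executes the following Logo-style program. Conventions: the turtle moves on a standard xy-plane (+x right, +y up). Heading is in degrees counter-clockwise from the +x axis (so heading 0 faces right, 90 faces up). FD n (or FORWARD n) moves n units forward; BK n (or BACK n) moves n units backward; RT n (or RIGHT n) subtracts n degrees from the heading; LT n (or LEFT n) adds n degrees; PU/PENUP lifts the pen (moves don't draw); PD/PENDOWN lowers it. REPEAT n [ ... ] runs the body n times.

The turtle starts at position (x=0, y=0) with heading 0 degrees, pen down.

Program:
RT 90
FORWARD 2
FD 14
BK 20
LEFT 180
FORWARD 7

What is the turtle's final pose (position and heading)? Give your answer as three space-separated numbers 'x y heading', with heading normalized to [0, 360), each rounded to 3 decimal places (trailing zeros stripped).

Executing turtle program step by step:
Start: pos=(0,0), heading=0, pen down
RT 90: heading 0 -> 270
FD 2: (0,0) -> (0,-2) [heading=270, draw]
FD 14: (0,-2) -> (0,-16) [heading=270, draw]
BK 20: (0,-16) -> (0,4) [heading=270, draw]
LT 180: heading 270 -> 90
FD 7: (0,4) -> (0,11) [heading=90, draw]
Final: pos=(0,11), heading=90, 4 segment(s) drawn

Answer: 0 11 90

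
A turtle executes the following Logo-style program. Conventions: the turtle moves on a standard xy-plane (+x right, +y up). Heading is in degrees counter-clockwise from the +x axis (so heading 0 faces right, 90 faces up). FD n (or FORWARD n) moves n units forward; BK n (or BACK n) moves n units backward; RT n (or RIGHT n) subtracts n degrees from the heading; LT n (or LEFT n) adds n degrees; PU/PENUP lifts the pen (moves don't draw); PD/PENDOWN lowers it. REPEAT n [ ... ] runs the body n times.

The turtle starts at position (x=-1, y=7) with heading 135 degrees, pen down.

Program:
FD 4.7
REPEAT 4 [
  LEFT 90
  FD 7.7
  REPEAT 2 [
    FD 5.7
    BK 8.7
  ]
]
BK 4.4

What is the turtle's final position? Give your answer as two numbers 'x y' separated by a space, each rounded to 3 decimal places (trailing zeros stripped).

Answer: -1.212 7.212

Derivation:
Executing turtle program step by step:
Start: pos=(-1,7), heading=135, pen down
FD 4.7: (-1,7) -> (-4.323,10.323) [heading=135, draw]
REPEAT 4 [
  -- iteration 1/4 --
  LT 90: heading 135 -> 225
  FD 7.7: (-4.323,10.323) -> (-9.768,4.879) [heading=225, draw]
  REPEAT 2 [
    -- iteration 1/2 --
    FD 5.7: (-9.768,4.879) -> (-13.799,0.848) [heading=225, draw]
    BK 8.7: (-13.799,0.848) -> (-7.647,7) [heading=225, draw]
    -- iteration 2/2 --
    FD 5.7: (-7.647,7) -> (-11.677,2.969) [heading=225, draw]
    BK 8.7: (-11.677,2.969) -> (-5.525,9.121) [heading=225, draw]
  ]
  -- iteration 2/4 --
  LT 90: heading 225 -> 315
  FD 7.7: (-5.525,9.121) -> (-0.081,3.677) [heading=315, draw]
  REPEAT 2 [
    -- iteration 1/2 --
    FD 5.7: (-0.081,3.677) -> (3.95,-0.354) [heading=315, draw]
    BK 8.7: (3.95,-0.354) -> (-2.202,5.798) [heading=315, draw]
    -- iteration 2/2 --
    FD 5.7: (-2.202,5.798) -> (1.828,1.767) [heading=315, draw]
    BK 8.7: (1.828,1.767) -> (-4.323,7.919) [heading=315, draw]
  ]
  -- iteration 3/4 --
  LT 90: heading 315 -> 45
  FD 7.7: (-4.323,7.919) -> (1.121,13.364) [heading=45, draw]
  REPEAT 2 [
    -- iteration 1/2 --
    FD 5.7: (1.121,13.364) -> (5.152,17.394) [heading=45, draw]
    BK 8.7: (5.152,17.394) -> (-1,11.243) [heading=45, draw]
    -- iteration 2/2 --
    FD 5.7: (-1,11.243) -> (3.031,15.273) [heading=45, draw]
    BK 8.7: (3.031,15.273) -> (-3.121,9.121) [heading=45, draw]
  ]
  -- iteration 4/4 --
  LT 90: heading 45 -> 135
  FD 7.7: (-3.121,9.121) -> (-8.566,14.566) [heading=135, draw]
  REPEAT 2 [
    -- iteration 1/2 --
    FD 5.7: (-8.566,14.566) -> (-12.597,18.597) [heading=135, draw]
    BK 8.7: (-12.597,18.597) -> (-6.445,12.445) [heading=135, draw]
    -- iteration 2/2 --
    FD 5.7: (-6.445,12.445) -> (-10.475,16.475) [heading=135, draw]
    BK 8.7: (-10.475,16.475) -> (-4.323,10.323) [heading=135, draw]
  ]
]
BK 4.4: (-4.323,10.323) -> (-1.212,7.212) [heading=135, draw]
Final: pos=(-1.212,7.212), heading=135, 22 segment(s) drawn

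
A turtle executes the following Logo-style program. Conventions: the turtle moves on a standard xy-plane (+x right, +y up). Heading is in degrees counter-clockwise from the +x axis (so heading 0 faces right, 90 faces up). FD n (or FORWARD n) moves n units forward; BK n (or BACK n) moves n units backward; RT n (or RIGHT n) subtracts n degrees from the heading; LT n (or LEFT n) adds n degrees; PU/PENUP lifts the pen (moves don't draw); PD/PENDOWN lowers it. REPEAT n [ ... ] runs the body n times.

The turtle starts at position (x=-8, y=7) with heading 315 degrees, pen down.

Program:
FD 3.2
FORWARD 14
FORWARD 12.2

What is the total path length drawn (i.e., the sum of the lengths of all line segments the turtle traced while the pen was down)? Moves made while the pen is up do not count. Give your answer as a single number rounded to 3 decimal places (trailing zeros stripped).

Executing turtle program step by step:
Start: pos=(-8,7), heading=315, pen down
FD 3.2: (-8,7) -> (-5.737,4.737) [heading=315, draw]
FD 14: (-5.737,4.737) -> (4.162,-5.162) [heading=315, draw]
FD 12.2: (4.162,-5.162) -> (12.789,-13.789) [heading=315, draw]
Final: pos=(12.789,-13.789), heading=315, 3 segment(s) drawn

Segment lengths:
  seg 1: (-8,7) -> (-5.737,4.737), length = 3.2
  seg 2: (-5.737,4.737) -> (4.162,-5.162), length = 14
  seg 3: (4.162,-5.162) -> (12.789,-13.789), length = 12.2
Total = 29.4

Answer: 29.4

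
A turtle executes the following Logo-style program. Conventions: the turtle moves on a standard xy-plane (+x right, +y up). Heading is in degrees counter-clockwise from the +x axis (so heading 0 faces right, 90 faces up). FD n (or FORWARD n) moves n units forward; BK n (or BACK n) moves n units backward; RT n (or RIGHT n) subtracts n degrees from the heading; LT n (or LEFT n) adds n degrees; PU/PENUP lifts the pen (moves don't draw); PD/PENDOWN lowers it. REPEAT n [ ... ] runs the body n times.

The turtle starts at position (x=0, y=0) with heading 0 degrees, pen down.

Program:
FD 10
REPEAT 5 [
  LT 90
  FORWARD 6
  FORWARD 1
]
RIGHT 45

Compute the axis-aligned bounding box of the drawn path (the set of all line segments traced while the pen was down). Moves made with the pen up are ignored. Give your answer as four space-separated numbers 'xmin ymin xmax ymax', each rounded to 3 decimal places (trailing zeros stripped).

Answer: 0 0 10 7

Derivation:
Executing turtle program step by step:
Start: pos=(0,0), heading=0, pen down
FD 10: (0,0) -> (10,0) [heading=0, draw]
REPEAT 5 [
  -- iteration 1/5 --
  LT 90: heading 0 -> 90
  FD 6: (10,0) -> (10,6) [heading=90, draw]
  FD 1: (10,6) -> (10,7) [heading=90, draw]
  -- iteration 2/5 --
  LT 90: heading 90 -> 180
  FD 6: (10,7) -> (4,7) [heading=180, draw]
  FD 1: (4,7) -> (3,7) [heading=180, draw]
  -- iteration 3/5 --
  LT 90: heading 180 -> 270
  FD 6: (3,7) -> (3,1) [heading=270, draw]
  FD 1: (3,1) -> (3,0) [heading=270, draw]
  -- iteration 4/5 --
  LT 90: heading 270 -> 0
  FD 6: (3,0) -> (9,0) [heading=0, draw]
  FD 1: (9,0) -> (10,0) [heading=0, draw]
  -- iteration 5/5 --
  LT 90: heading 0 -> 90
  FD 6: (10,0) -> (10,6) [heading=90, draw]
  FD 1: (10,6) -> (10,7) [heading=90, draw]
]
RT 45: heading 90 -> 45
Final: pos=(10,7), heading=45, 11 segment(s) drawn

Segment endpoints: x in {0, 3, 3, 4, 9, 10, 10}, y in {0, 0, 0, 0, 1, 6, 6, 7, 7, 7}
xmin=0, ymin=0, xmax=10, ymax=7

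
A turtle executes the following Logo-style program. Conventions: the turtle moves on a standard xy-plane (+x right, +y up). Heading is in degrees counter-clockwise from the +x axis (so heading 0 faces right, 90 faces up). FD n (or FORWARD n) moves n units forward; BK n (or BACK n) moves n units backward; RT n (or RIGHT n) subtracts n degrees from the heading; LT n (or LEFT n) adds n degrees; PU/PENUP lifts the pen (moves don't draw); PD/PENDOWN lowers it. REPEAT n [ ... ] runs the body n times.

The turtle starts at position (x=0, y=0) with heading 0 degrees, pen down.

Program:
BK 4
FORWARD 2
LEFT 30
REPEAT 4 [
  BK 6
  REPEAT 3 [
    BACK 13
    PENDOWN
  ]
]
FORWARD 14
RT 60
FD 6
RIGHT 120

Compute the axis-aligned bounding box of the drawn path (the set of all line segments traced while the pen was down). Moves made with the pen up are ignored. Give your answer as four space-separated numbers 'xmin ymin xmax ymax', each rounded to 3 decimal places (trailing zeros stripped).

Answer: -157.885 -90 0 0

Derivation:
Executing turtle program step by step:
Start: pos=(0,0), heading=0, pen down
BK 4: (0,0) -> (-4,0) [heading=0, draw]
FD 2: (-4,0) -> (-2,0) [heading=0, draw]
LT 30: heading 0 -> 30
REPEAT 4 [
  -- iteration 1/4 --
  BK 6: (-2,0) -> (-7.196,-3) [heading=30, draw]
  REPEAT 3 [
    -- iteration 1/3 --
    BK 13: (-7.196,-3) -> (-18.454,-9.5) [heading=30, draw]
    PD: pen down
    -- iteration 2/3 --
    BK 13: (-18.454,-9.5) -> (-29.713,-16) [heading=30, draw]
    PD: pen down
    -- iteration 3/3 --
    BK 13: (-29.713,-16) -> (-40.971,-22.5) [heading=30, draw]
    PD: pen down
  ]
  -- iteration 2/4 --
  BK 6: (-40.971,-22.5) -> (-46.167,-25.5) [heading=30, draw]
  REPEAT 3 [
    -- iteration 1/3 --
    BK 13: (-46.167,-25.5) -> (-57.426,-32) [heading=30, draw]
    PD: pen down
    -- iteration 2/3 --
    BK 13: (-57.426,-32) -> (-68.684,-38.5) [heading=30, draw]
    PD: pen down
    -- iteration 3/3 --
    BK 13: (-68.684,-38.5) -> (-79.942,-45) [heading=30, draw]
    PD: pen down
  ]
  -- iteration 3/4 --
  BK 6: (-79.942,-45) -> (-85.138,-48) [heading=30, draw]
  REPEAT 3 [
    -- iteration 1/3 --
    BK 13: (-85.138,-48) -> (-96.397,-54.5) [heading=30, draw]
    PD: pen down
    -- iteration 2/3 --
    BK 13: (-96.397,-54.5) -> (-107.655,-61) [heading=30, draw]
    PD: pen down
    -- iteration 3/3 --
    BK 13: (-107.655,-61) -> (-118.913,-67.5) [heading=30, draw]
    PD: pen down
  ]
  -- iteration 4/4 --
  BK 6: (-118.913,-67.5) -> (-124.11,-70.5) [heading=30, draw]
  REPEAT 3 [
    -- iteration 1/3 --
    BK 13: (-124.11,-70.5) -> (-135.368,-77) [heading=30, draw]
    PD: pen down
    -- iteration 2/3 --
    BK 13: (-135.368,-77) -> (-146.626,-83.5) [heading=30, draw]
    PD: pen down
    -- iteration 3/3 --
    BK 13: (-146.626,-83.5) -> (-157.885,-90) [heading=30, draw]
    PD: pen down
  ]
]
FD 14: (-157.885,-90) -> (-145.76,-83) [heading=30, draw]
RT 60: heading 30 -> 330
FD 6: (-145.76,-83) -> (-140.564,-86) [heading=330, draw]
RT 120: heading 330 -> 210
Final: pos=(-140.564,-86), heading=210, 20 segment(s) drawn

Segment endpoints: x in {-157.885, -146.626, -145.76, -140.564, -135.368, -124.11, -118.913, -107.655, -96.397, -85.138, -79.942, -68.684, -57.426, -46.167, -40.971, -29.713, -18.454, -7.196, -4, -2, 0}, y in {-90, -86, -83.5, -83, -77, -70.5, -67.5, -61, -54.5, -48, -45, -38.5, -32, -25.5, -22.5, -16, -9.5, -3, 0}
xmin=-157.885, ymin=-90, xmax=0, ymax=0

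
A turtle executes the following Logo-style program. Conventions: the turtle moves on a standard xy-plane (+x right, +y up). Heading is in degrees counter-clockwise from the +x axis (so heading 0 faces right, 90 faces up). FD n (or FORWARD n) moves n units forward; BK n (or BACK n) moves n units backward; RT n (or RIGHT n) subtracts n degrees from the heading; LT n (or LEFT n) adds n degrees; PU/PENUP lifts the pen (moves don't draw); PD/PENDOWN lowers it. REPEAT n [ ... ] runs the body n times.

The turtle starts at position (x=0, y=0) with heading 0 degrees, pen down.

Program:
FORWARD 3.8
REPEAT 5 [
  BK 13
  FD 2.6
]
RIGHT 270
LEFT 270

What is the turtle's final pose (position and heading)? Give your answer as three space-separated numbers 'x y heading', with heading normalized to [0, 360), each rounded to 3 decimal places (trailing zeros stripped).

Executing turtle program step by step:
Start: pos=(0,0), heading=0, pen down
FD 3.8: (0,0) -> (3.8,0) [heading=0, draw]
REPEAT 5 [
  -- iteration 1/5 --
  BK 13: (3.8,0) -> (-9.2,0) [heading=0, draw]
  FD 2.6: (-9.2,0) -> (-6.6,0) [heading=0, draw]
  -- iteration 2/5 --
  BK 13: (-6.6,0) -> (-19.6,0) [heading=0, draw]
  FD 2.6: (-19.6,0) -> (-17,0) [heading=0, draw]
  -- iteration 3/5 --
  BK 13: (-17,0) -> (-30,0) [heading=0, draw]
  FD 2.6: (-30,0) -> (-27.4,0) [heading=0, draw]
  -- iteration 4/5 --
  BK 13: (-27.4,0) -> (-40.4,0) [heading=0, draw]
  FD 2.6: (-40.4,0) -> (-37.8,0) [heading=0, draw]
  -- iteration 5/5 --
  BK 13: (-37.8,0) -> (-50.8,0) [heading=0, draw]
  FD 2.6: (-50.8,0) -> (-48.2,0) [heading=0, draw]
]
RT 270: heading 0 -> 90
LT 270: heading 90 -> 0
Final: pos=(-48.2,0), heading=0, 11 segment(s) drawn

Answer: -48.2 0 0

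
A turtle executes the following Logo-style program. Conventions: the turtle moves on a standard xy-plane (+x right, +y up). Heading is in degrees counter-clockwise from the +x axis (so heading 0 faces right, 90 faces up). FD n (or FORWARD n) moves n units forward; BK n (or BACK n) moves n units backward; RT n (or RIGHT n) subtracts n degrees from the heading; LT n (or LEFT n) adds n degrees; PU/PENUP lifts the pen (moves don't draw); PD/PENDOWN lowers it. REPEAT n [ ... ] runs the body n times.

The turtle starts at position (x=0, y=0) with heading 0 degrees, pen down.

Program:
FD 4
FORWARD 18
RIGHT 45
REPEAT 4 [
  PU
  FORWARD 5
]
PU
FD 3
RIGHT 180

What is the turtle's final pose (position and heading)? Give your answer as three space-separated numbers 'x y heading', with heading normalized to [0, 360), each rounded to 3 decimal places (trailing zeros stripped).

Executing turtle program step by step:
Start: pos=(0,0), heading=0, pen down
FD 4: (0,0) -> (4,0) [heading=0, draw]
FD 18: (4,0) -> (22,0) [heading=0, draw]
RT 45: heading 0 -> 315
REPEAT 4 [
  -- iteration 1/4 --
  PU: pen up
  FD 5: (22,0) -> (25.536,-3.536) [heading=315, move]
  -- iteration 2/4 --
  PU: pen up
  FD 5: (25.536,-3.536) -> (29.071,-7.071) [heading=315, move]
  -- iteration 3/4 --
  PU: pen up
  FD 5: (29.071,-7.071) -> (32.607,-10.607) [heading=315, move]
  -- iteration 4/4 --
  PU: pen up
  FD 5: (32.607,-10.607) -> (36.142,-14.142) [heading=315, move]
]
PU: pen up
FD 3: (36.142,-14.142) -> (38.263,-16.263) [heading=315, move]
RT 180: heading 315 -> 135
Final: pos=(38.263,-16.263), heading=135, 2 segment(s) drawn

Answer: 38.263 -16.263 135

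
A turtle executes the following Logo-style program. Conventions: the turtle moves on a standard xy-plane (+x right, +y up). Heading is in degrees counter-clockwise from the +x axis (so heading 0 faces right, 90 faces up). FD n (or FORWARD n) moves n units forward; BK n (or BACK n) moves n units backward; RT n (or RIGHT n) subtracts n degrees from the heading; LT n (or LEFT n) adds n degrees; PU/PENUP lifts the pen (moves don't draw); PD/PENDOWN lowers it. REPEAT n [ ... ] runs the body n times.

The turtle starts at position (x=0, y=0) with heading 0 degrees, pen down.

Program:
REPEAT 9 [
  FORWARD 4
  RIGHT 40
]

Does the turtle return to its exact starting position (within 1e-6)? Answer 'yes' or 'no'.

Answer: yes

Derivation:
Executing turtle program step by step:
Start: pos=(0,0), heading=0, pen down
REPEAT 9 [
  -- iteration 1/9 --
  FD 4: (0,0) -> (4,0) [heading=0, draw]
  RT 40: heading 0 -> 320
  -- iteration 2/9 --
  FD 4: (4,0) -> (7.064,-2.571) [heading=320, draw]
  RT 40: heading 320 -> 280
  -- iteration 3/9 --
  FD 4: (7.064,-2.571) -> (7.759,-6.51) [heading=280, draw]
  RT 40: heading 280 -> 240
  -- iteration 4/9 --
  FD 4: (7.759,-6.51) -> (5.759,-9.974) [heading=240, draw]
  RT 40: heading 240 -> 200
  -- iteration 5/9 --
  FD 4: (5.759,-9.974) -> (2,-11.343) [heading=200, draw]
  RT 40: heading 200 -> 160
  -- iteration 6/9 --
  FD 4: (2,-11.343) -> (-1.759,-9.974) [heading=160, draw]
  RT 40: heading 160 -> 120
  -- iteration 7/9 --
  FD 4: (-1.759,-9.974) -> (-3.759,-6.51) [heading=120, draw]
  RT 40: heading 120 -> 80
  -- iteration 8/9 --
  FD 4: (-3.759,-6.51) -> (-3.064,-2.571) [heading=80, draw]
  RT 40: heading 80 -> 40
  -- iteration 9/9 --
  FD 4: (-3.064,-2.571) -> (0,0) [heading=40, draw]
  RT 40: heading 40 -> 0
]
Final: pos=(0,0), heading=0, 9 segment(s) drawn

Start position: (0, 0)
Final position: (0, 0)
Distance = 0; < 1e-6 -> CLOSED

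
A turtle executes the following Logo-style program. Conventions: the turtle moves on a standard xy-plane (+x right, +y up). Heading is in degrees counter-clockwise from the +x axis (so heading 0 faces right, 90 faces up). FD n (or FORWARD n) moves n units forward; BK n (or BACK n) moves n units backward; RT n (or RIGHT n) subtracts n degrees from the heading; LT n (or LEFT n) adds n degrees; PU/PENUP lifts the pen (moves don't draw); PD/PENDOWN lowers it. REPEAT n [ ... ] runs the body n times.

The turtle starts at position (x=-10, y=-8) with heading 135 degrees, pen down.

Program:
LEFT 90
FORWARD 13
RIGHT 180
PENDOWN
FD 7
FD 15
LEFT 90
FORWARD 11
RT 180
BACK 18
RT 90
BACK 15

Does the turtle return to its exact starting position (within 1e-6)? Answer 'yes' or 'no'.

Executing turtle program step by step:
Start: pos=(-10,-8), heading=135, pen down
LT 90: heading 135 -> 225
FD 13: (-10,-8) -> (-19.192,-17.192) [heading=225, draw]
RT 180: heading 225 -> 45
PD: pen down
FD 7: (-19.192,-17.192) -> (-14.243,-12.243) [heading=45, draw]
FD 15: (-14.243,-12.243) -> (-3.636,-1.636) [heading=45, draw]
LT 90: heading 45 -> 135
FD 11: (-3.636,-1.636) -> (-11.414,6.142) [heading=135, draw]
RT 180: heading 135 -> 315
BK 18: (-11.414,6.142) -> (-24.142,18.87) [heading=315, draw]
RT 90: heading 315 -> 225
BK 15: (-24.142,18.87) -> (-13.536,29.477) [heading=225, draw]
Final: pos=(-13.536,29.477), heading=225, 6 segment(s) drawn

Start position: (-10, -8)
Final position: (-13.536, 29.477)
Distance = 37.643; >= 1e-6 -> NOT closed

Answer: no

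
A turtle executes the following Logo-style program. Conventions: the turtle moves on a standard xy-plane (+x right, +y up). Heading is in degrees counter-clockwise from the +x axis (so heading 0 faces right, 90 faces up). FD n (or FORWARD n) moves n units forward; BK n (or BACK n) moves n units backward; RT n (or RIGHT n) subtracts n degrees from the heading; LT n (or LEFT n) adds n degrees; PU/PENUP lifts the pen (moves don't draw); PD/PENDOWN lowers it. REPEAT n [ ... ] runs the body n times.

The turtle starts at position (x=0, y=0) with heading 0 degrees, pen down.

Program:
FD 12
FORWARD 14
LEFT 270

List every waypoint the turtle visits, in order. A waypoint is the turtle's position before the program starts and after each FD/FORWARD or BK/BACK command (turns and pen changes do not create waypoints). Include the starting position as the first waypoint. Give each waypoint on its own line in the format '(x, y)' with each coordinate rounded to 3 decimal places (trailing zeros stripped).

Answer: (0, 0)
(12, 0)
(26, 0)

Derivation:
Executing turtle program step by step:
Start: pos=(0,0), heading=0, pen down
FD 12: (0,0) -> (12,0) [heading=0, draw]
FD 14: (12,0) -> (26,0) [heading=0, draw]
LT 270: heading 0 -> 270
Final: pos=(26,0), heading=270, 2 segment(s) drawn
Waypoints (3 total):
(0, 0)
(12, 0)
(26, 0)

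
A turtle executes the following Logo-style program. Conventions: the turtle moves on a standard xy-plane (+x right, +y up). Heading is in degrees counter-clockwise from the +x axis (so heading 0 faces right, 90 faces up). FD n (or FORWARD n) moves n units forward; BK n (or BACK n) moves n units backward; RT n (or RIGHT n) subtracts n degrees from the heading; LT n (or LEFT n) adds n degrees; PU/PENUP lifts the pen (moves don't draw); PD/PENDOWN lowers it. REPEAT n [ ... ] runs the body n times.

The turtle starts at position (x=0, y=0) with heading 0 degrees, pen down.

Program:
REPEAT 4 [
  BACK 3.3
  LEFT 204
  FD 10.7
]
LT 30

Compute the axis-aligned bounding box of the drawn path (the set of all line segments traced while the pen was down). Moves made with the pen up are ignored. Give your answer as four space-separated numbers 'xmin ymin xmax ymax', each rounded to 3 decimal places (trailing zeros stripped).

Answer: -13.075 -7.687 0 6.093

Derivation:
Executing turtle program step by step:
Start: pos=(0,0), heading=0, pen down
REPEAT 4 [
  -- iteration 1/4 --
  BK 3.3: (0,0) -> (-3.3,0) [heading=0, draw]
  LT 204: heading 0 -> 204
  FD 10.7: (-3.3,0) -> (-13.075,-4.352) [heading=204, draw]
  -- iteration 2/4 --
  BK 3.3: (-13.075,-4.352) -> (-10.06,-3.01) [heading=204, draw]
  LT 204: heading 204 -> 48
  FD 10.7: (-10.06,-3.01) -> (-2.901,4.942) [heading=48, draw]
  -- iteration 3/4 --
  BK 3.3: (-2.901,4.942) -> (-5.109,2.489) [heading=48, draw]
  LT 204: heading 48 -> 252
  FD 10.7: (-5.109,2.489) -> (-8.415,-7.687) [heading=252, draw]
  -- iteration 4/4 --
  BK 3.3: (-8.415,-7.687) -> (-7.395,-4.548) [heading=252, draw]
  LT 204: heading 252 -> 96
  FD 10.7: (-7.395,-4.548) -> (-8.514,6.093) [heading=96, draw]
]
LT 30: heading 96 -> 126
Final: pos=(-8.514,6.093), heading=126, 8 segment(s) drawn

Segment endpoints: x in {-13.075, -10.06, -8.514, -8.415, -7.395, -5.109, -3.3, -2.901, 0}, y in {-7.687, -4.548, -4.352, -3.01, 0, 2.489, 4.942, 6.093}
xmin=-13.075, ymin=-7.687, xmax=0, ymax=6.093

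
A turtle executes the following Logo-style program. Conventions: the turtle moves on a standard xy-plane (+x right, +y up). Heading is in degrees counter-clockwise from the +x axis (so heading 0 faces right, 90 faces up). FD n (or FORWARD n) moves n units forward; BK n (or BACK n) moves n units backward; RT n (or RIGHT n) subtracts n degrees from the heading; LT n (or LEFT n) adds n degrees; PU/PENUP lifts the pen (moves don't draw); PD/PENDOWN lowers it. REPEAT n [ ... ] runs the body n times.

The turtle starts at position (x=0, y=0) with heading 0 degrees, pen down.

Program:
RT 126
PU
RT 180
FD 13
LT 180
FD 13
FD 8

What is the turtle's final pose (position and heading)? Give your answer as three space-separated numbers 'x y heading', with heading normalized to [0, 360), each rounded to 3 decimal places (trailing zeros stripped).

Executing turtle program step by step:
Start: pos=(0,0), heading=0, pen down
RT 126: heading 0 -> 234
PU: pen up
RT 180: heading 234 -> 54
FD 13: (0,0) -> (7.641,10.517) [heading=54, move]
LT 180: heading 54 -> 234
FD 13: (7.641,10.517) -> (0,0) [heading=234, move]
FD 8: (0,0) -> (-4.702,-6.472) [heading=234, move]
Final: pos=(-4.702,-6.472), heading=234, 0 segment(s) drawn

Answer: -4.702 -6.472 234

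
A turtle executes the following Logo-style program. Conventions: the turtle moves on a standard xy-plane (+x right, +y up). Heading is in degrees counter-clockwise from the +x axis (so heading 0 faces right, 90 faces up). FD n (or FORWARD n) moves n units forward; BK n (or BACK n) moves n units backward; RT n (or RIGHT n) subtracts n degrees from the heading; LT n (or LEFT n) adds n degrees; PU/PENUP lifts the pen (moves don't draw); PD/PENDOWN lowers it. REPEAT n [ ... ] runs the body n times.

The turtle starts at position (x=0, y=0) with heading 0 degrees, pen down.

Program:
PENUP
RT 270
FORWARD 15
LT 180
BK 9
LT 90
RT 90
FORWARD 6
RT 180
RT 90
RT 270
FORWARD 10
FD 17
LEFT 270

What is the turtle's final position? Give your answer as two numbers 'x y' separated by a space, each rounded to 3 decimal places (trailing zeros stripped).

Answer: 0 45

Derivation:
Executing turtle program step by step:
Start: pos=(0,0), heading=0, pen down
PU: pen up
RT 270: heading 0 -> 90
FD 15: (0,0) -> (0,15) [heading=90, move]
LT 180: heading 90 -> 270
BK 9: (0,15) -> (0,24) [heading=270, move]
LT 90: heading 270 -> 0
RT 90: heading 0 -> 270
FD 6: (0,24) -> (0,18) [heading=270, move]
RT 180: heading 270 -> 90
RT 90: heading 90 -> 0
RT 270: heading 0 -> 90
FD 10: (0,18) -> (0,28) [heading=90, move]
FD 17: (0,28) -> (0,45) [heading=90, move]
LT 270: heading 90 -> 0
Final: pos=(0,45), heading=0, 0 segment(s) drawn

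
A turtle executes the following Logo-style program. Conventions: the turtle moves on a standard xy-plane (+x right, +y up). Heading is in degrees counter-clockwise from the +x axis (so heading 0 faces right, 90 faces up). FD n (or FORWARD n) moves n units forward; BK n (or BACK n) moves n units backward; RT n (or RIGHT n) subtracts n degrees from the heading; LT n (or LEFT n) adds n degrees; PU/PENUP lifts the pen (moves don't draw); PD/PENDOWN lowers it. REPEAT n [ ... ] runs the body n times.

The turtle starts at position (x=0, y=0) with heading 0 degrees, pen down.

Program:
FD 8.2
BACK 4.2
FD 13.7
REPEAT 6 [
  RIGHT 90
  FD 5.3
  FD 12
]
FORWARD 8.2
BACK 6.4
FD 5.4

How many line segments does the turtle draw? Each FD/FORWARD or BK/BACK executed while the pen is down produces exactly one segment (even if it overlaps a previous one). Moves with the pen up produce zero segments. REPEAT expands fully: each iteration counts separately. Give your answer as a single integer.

Answer: 18

Derivation:
Executing turtle program step by step:
Start: pos=(0,0), heading=0, pen down
FD 8.2: (0,0) -> (8.2,0) [heading=0, draw]
BK 4.2: (8.2,0) -> (4,0) [heading=0, draw]
FD 13.7: (4,0) -> (17.7,0) [heading=0, draw]
REPEAT 6 [
  -- iteration 1/6 --
  RT 90: heading 0 -> 270
  FD 5.3: (17.7,0) -> (17.7,-5.3) [heading=270, draw]
  FD 12: (17.7,-5.3) -> (17.7,-17.3) [heading=270, draw]
  -- iteration 2/6 --
  RT 90: heading 270 -> 180
  FD 5.3: (17.7,-17.3) -> (12.4,-17.3) [heading=180, draw]
  FD 12: (12.4,-17.3) -> (0.4,-17.3) [heading=180, draw]
  -- iteration 3/6 --
  RT 90: heading 180 -> 90
  FD 5.3: (0.4,-17.3) -> (0.4,-12) [heading=90, draw]
  FD 12: (0.4,-12) -> (0.4,0) [heading=90, draw]
  -- iteration 4/6 --
  RT 90: heading 90 -> 0
  FD 5.3: (0.4,0) -> (5.7,0) [heading=0, draw]
  FD 12: (5.7,0) -> (17.7,0) [heading=0, draw]
  -- iteration 5/6 --
  RT 90: heading 0 -> 270
  FD 5.3: (17.7,0) -> (17.7,-5.3) [heading=270, draw]
  FD 12: (17.7,-5.3) -> (17.7,-17.3) [heading=270, draw]
  -- iteration 6/6 --
  RT 90: heading 270 -> 180
  FD 5.3: (17.7,-17.3) -> (12.4,-17.3) [heading=180, draw]
  FD 12: (12.4,-17.3) -> (0.4,-17.3) [heading=180, draw]
]
FD 8.2: (0.4,-17.3) -> (-7.8,-17.3) [heading=180, draw]
BK 6.4: (-7.8,-17.3) -> (-1.4,-17.3) [heading=180, draw]
FD 5.4: (-1.4,-17.3) -> (-6.8,-17.3) [heading=180, draw]
Final: pos=(-6.8,-17.3), heading=180, 18 segment(s) drawn
Segments drawn: 18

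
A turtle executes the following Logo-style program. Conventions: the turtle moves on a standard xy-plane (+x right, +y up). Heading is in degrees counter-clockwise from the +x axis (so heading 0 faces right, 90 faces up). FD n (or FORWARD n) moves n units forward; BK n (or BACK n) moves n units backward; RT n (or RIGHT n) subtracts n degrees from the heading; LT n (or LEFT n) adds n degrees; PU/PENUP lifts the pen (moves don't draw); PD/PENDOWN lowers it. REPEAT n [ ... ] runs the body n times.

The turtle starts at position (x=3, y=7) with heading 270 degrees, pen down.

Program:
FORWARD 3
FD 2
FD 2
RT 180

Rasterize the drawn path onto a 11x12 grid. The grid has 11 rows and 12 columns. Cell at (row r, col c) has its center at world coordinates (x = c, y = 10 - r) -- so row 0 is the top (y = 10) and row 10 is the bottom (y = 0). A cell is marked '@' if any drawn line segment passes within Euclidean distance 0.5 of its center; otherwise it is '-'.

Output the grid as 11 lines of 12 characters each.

Answer: ------------
------------
------------
---@--------
---@--------
---@--------
---@--------
---@--------
---@--------
---@--------
---@--------

Derivation:
Segment 0: (3,7) -> (3,4)
Segment 1: (3,4) -> (3,2)
Segment 2: (3,2) -> (3,0)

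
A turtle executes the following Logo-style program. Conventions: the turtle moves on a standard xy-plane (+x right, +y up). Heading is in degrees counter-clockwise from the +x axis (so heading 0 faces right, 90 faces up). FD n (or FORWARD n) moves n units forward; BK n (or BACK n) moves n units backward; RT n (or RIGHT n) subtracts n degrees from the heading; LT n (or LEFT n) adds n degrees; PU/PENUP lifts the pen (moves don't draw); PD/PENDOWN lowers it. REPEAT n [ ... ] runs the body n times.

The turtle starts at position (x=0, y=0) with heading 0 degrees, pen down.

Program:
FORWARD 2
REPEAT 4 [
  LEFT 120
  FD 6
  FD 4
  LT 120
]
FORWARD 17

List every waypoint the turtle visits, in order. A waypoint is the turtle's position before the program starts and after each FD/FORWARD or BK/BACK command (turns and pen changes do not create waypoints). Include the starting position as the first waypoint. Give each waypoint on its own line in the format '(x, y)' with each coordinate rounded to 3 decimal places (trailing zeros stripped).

Executing turtle program step by step:
Start: pos=(0,0), heading=0, pen down
FD 2: (0,0) -> (2,0) [heading=0, draw]
REPEAT 4 [
  -- iteration 1/4 --
  LT 120: heading 0 -> 120
  FD 6: (2,0) -> (-1,5.196) [heading=120, draw]
  FD 4: (-1,5.196) -> (-3,8.66) [heading=120, draw]
  LT 120: heading 120 -> 240
  -- iteration 2/4 --
  LT 120: heading 240 -> 0
  FD 6: (-3,8.66) -> (3,8.66) [heading=0, draw]
  FD 4: (3,8.66) -> (7,8.66) [heading=0, draw]
  LT 120: heading 0 -> 120
  -- iteration 3/4 --
  LT 120: heading 120 -> 240
  FD 6: (7,8.66) -> (4,3.464) [heading=240, draw]
  FD 4: (4,3.464) -> (2,0) [heading=240, draw]
  LT 120: heading 240 -> 0
  -- iteration 4/4 --
  LT 120: heading 0 -> 120
  FD 6: (2,0) -> (-1,5.196) [heading=120, draw]
  FD 4: (-1,5.196) -> (-3,8.66) [heading=120, draw]
  LT 120: heading 120 -> 240
]
FD 17: (-3,8.66) -> (-11.5,-6.062) [heading=240, draw]
Final: pos=(-11.5,-6.062), heading=240, 10 segment(s) drawn
Waypoints (11 total):
(0, 0)
(2, 0)
(-1, 5.196)
(-3, 8.66)
(3, 8.66)
(7, 8.66)
(4, 3.464)
(2, 0)
(-1, 5.196)
(-3, 8.66)
(-11.5, -6.062)

Answer: (0, 0)
(2, 0)
(-1, 5.196)
(-3, 8.66)
(3, 8.66)
(7, 8.66)
(4, 3.464)
(2, 0)
(-1, 5.196)
(-3, 8.66)
(-11.5, -6.062)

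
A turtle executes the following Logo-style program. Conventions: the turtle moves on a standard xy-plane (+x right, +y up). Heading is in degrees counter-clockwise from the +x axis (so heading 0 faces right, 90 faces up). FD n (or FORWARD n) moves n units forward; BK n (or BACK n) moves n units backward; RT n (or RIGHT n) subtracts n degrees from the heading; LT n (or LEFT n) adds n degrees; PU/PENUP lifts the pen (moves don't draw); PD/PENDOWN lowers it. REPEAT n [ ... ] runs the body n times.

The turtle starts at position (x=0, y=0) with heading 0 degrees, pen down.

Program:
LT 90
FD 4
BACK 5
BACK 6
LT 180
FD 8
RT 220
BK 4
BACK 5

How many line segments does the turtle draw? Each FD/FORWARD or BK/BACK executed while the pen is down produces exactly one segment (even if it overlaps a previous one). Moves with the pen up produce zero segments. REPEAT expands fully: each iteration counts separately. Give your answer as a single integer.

Answer: 6

Derivation:
Executing turtle program step by step:
Start: pos=(0,0), heading=0, pen down
LT 90: heading 0 -> 90
FD 4: (0,0) -> (0,4) [heading=90, draw]
BK 5: (0,4) -> (0,-1) [heading=90, draw]
BK 6: (0,-1) -> (0,-7) [heading=90, draw]
LT 180: heading 90 -> 270
FD 8: (0,-7) -> (0,-15) [heading=270, draw]
RT 220: heading 270 -> 50
BK 4: (0,-15) -> (-2.571,-18.064) [heading=50, draw]
BK 5: (-2.571,-18.064) -> (-5.785,-21.894) [heading=50, draw]
Final: pos=(-5.785,-21.894), heading=50, 6 segment(s) drawn
Segments drawn: 6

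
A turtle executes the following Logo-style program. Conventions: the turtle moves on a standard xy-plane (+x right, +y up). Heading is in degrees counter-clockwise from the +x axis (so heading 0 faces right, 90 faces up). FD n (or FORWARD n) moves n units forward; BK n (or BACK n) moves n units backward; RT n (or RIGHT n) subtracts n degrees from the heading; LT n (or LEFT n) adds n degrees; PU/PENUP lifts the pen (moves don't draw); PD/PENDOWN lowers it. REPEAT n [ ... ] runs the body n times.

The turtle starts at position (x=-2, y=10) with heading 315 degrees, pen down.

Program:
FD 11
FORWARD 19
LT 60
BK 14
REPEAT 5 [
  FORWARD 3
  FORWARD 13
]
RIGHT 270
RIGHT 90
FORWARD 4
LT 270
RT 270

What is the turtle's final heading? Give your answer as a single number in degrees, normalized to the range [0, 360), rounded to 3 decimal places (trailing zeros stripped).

Executing turtle program step by step:
Start: pos=(-2,10), heading=315, pen down
FD 11: (-2,10) -> (5.778,2.222) [heading=315, draw]
FD 19: (5.778,2.222) -> (19.213,-11.213) [heading=315, draw]
LT 60: heading 315 -> 15
BK 14: (19.213,-11.213) -> (5.69,-14.837) [heading=15, draw]
REPEAT 5 [
  -- iteration 1/5 --
  FD 3: (5.69,-14.837) -> (8.588,-14.06) [heading=15, draw]
  FD 13: (8.588,-14.06) -> (21.145,-10.696) [heading=15, draw]
  -- iteration 2/5 --
  FD 3: (21.145,-10.696) -> (24.043,-9.919) [heading=15, draw]
  FD 13: (24.043,-9.919) -> (36.6,-6.554) [heading=15, draw]
  -- iteration 3/5 --
  FD 3: (36.6,-6.554) -> (39.498,-5.778) [heading=15, draw]
  FD 13: (39.498,-5.778) -> (52.055,-2.413) [heading=15, draw]
  -- iteration 4/5 --
  FD 3: (52.055,-2.413) -> (54.952,-1.637) [heading=15, draw]
  FD 13: (54.952,-1.637) -> (67.509,1.728) [heading=15, draw]
  -- iteration 5/5 --
  FD 3: (67.509,1.728) -> (70.407,2.504) [heading=15, draw]
  FD 13: (70.407,2.504) -> (82.964,5.869) [heading=15, draw]
]
RT 270: heading 15 -> 105
RT 90: heading 105 -> 15
FD 4: (82.964,5.869) -> (86.828,6.904) [heading=15, draw]
LT 270: heading 15 -> 285
RT 270: heading 285 -> 15
Final: pos=(86.828,6.904), heading=15, 14 segment(s) drawn

Answer: 15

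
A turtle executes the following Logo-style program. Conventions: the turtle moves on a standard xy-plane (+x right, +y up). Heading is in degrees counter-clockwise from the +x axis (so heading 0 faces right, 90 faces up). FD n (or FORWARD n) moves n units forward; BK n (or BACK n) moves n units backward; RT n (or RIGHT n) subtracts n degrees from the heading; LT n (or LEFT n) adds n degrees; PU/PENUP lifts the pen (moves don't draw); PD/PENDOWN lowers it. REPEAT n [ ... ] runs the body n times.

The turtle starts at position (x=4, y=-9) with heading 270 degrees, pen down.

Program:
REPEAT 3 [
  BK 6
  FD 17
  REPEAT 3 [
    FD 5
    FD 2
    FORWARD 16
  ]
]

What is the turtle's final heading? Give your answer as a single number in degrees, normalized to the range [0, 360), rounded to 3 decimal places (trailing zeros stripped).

Executing turtle program step by step:
Start: pos=(4,-9), heading=270, pen down
REPEAT 3 [
  -- iteration 1/3 --
  BK 6: (4,-9) -> (4,-3) [heading=270, draw]
  FD 17: (4,-3) -> (4,-20) [heading=270, draw]
  REPEAT 3 [
    -- iteration 1/3 --
    FD 5: (4,-20) -> (4,-25) [heading=270, draw]
    FD 2: (4,-25) -> (4,-27) [heading=270, draw]
    FD 16: (4,-27) -> (4,-43) [heading=270, draw]
    -- iteration 2/3 --
    FD 5: (4,-43) -> (4,-48) [heading=270, draw]
    FD 2: (4,-48) -> (4,-50) [heading=270, draw]
    FD 16: (4,-50) -> (4,-66) [heading=270, draw]
    -- iteration 3/3 --
    FD 5: (4,-66) -> (4,-71) [heading=270, draw]
    FD 2: (4,-71) -> (4,-73) [heading=270, draw]
    FD 16: (4,-73) -> (4,-89) [heading=270, draw]
  ]
  -- iteration 2/3 --
  BK 6: (4,-89) -> (4,-83) [heading=270, draw]
  FD 17: (4,-83) -> (4,-100) [heading=270, draw]
  REPEAT 3 [
    -- iteration 1/3 --
    FD 5: (4,-100) -> (4,-105) [heading=270, draw]
    FD 2: (4,-105) -> (4,-107) [heading=270, draw]
    FD 16: (4,-107) -> (4,-123) [heading=270, draw]
    -- iteration 2/3 --
    FD 5: (4,-123) -> (4,-128) [heading=270, draw]
    FD 2: (4,-128) -> (4,-130) [heading=270, draw]
    FD 16: (4,-130) -> (4,-146) [heading=270, draw]
    -- iteration 3/3 --
    FD 5: (4,-146) -> (4,-151) [heading=270, draw]
    FD 2: (4,-151) -> (4,-153) [heading=270, draw]
    FD 16: (4,-153) -> (4,-169) [heading=270, draw]
  ]
  -- iteration 3/3 --
  BK 6: (4,-169) -> (4,-163) [heading=270, draw]
  FD 17: (4,-163) -> (4,-180) [heading=270, draw]
  REPEAT 3 [
    -- iteration 1/3 --
    FD 5: (4,-180) -> (4,-185) [heading=270, draw]
    FD 2: (4,-185) -> (4,-187) [heading=270, draw]
    FD 16: (4,-187) -> (4,-203) [heading=270, draw]
    -- iteration 2/3 --
    FD 5: (4,-203) -> (4,-208) [heading=270, draw]
    FD 2: (4,-208) -> (4,-210) [heading=270, draw]
    FD 16: (4,-210) -> (4,-226) [heading=270, draw]
    -- iteration 3/3 --
    FD 5: (4,-226) -> (4,-231) [heading=270, draw]
    FD 2: (4,-231) -> (4,-233) [heading=270, draw]
    FD 16: (4,-233) -> (4,-249) [heading=270, draw]
  ]
]
Final: pos=(4,-249), heading=270, 33 segment(s) drawn

Answer: 270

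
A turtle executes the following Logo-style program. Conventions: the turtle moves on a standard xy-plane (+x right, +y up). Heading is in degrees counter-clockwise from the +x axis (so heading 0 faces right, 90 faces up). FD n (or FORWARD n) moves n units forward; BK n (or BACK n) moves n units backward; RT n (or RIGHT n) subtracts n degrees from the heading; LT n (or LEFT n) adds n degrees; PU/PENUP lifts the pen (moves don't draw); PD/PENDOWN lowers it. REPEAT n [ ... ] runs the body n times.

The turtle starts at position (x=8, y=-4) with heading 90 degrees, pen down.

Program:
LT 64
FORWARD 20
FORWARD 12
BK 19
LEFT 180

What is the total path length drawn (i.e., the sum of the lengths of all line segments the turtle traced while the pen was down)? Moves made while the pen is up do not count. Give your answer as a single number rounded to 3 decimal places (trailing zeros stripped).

Answer: 51

Derivation:
Executing turtle program step by step:
Start: pos=(8,-4), heading=90, pen down
LT 64: heading 90 -> 154
FD 20: (8,-4) -> (-9.976,4.767) [heading=154, draw]
FD 12: (-9.976,4.767) -> (-20.761,10.028) [heading=154, draw]
BK 19: (-20.761,10.028) -> (-3.684,1.699) [heading=154, draw]
LT 180: heading 154 -> 334
Final: pos=(-3.684,1.699), heading=334, 3 segment(s) drawn

Segment lengths:
  seg 1: (8,-4) -> (-9.976,4.767), length = 20
  seg 2: (-9.976,4.767) -> (-20.761,10.028), length = 12
  seg 3: (-20.761,10.028) -> (-3.684,1.699), length = 19
Total = 51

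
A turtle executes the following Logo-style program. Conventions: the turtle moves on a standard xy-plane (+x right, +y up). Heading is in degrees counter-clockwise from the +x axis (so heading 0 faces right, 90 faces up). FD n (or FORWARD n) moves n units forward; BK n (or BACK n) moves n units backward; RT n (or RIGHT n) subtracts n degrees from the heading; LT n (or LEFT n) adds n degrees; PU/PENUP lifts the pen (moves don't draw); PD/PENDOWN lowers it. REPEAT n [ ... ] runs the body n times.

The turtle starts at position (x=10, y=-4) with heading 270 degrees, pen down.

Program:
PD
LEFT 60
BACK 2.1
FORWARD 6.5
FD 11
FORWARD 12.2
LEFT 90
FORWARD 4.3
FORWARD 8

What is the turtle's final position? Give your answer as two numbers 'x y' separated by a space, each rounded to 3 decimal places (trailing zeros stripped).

Executing turtle program step by step:
Start: pos=(10,-4), heading=270, pen down
PD: pen down
LT 60: heading 270 -> 330
BK 2.1: (10,-4) -> (8.181,-2.95) [heading=330, draw]
FD 6.5: (8.181,-2.95) -> (13.811,-6.2) [heading=330, draw]
FD 11: (13.811,-6.2) -> (23.337,-11.7) [heading=330, draw]
FD 12.2: (23.337,-11.7) -> (33.902,-17.8) [heading=330, draw]
LT 90: heading 330 -> 60
FD 4.3: (33.902,-17.8) -> (36.052,-14.076) [heading=60, draw]
FD 8: (36.052,-14.076) -> (40.052,-7.148) [heading=60, draw]
Final: pos=(40.052,-7.148), heading=60, 6 segment(s) drawn

Answer: 40.052 -7.148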